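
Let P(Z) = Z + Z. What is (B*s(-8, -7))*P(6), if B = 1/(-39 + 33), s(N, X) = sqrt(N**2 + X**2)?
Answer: -2*sqrt(113) ≈ -21.260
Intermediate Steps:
P(Z) = 2*Z
B = -1/6 (B = 1/(-6) = -1/6 ≈ -0.16667)
(B*s(-8, -7))*P(6) = (-sqrt((-8)**2 + (-7)**2)/6)*(2*6) = -sqrt(64 + 49)/6*12 = -sqrt(113)/6*12 = -2*sqrt(113)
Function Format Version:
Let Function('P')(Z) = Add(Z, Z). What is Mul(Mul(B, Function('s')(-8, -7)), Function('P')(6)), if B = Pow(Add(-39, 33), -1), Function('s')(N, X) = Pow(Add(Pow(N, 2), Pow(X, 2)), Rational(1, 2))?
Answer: Mul(-2, Pow(113, Rational(1, 2))) ≈ -21.260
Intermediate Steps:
Function('P')(Z) = Mul(2, Z)
B = Rational(-1, 6) (B = Pow(-6, -1) = Rational(-1, 6) ≈ -0.16667)
Mul(Mul(B, Function('s')(-8, -7)), Function('P')(6)) = Mul(Mul(Rational(-1, 6), Pow(Add(Pow(-8, 2), Pow(-7, 2)), Rational(1, 2))), Mul(2, 6)) = Mul(Mul(Rational(-1, 6), Pow(Add(64, 49), Rational(1, 2))), 12) = Mul(Mul(Rational(-1, 6), Pow(113, Rational(1, 2))), 12) = Mul(-2, Pow(113, Rational(1, 2)))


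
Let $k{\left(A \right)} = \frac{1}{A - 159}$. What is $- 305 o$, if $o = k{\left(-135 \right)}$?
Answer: $\frac{305}{294} \approx 1.0374$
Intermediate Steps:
$k{\left(A \right)} = \frac{1}{-159 + A}$
$o = - \frac{1}{294}$ ($o = \frac{1}{-159 - 135} = \frac{1}{-294} = - \frac{1}{294} \approx -0.0034014$)
$- 305 o = \left(-305\right) \left(- \frac{1}{294}\right) = \frac{305}{294}$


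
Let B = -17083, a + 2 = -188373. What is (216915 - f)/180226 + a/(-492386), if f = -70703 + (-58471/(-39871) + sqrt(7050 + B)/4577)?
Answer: 1750022190339688/884545702874639 - I*sqrt(10033)/824894402 ≈ 1.9784 - 1.2143e-7*I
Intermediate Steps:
a = -188375 (a = -2 - 188373 = -188375)
f = -2818940842/39871 + I*sqrt(10033)/4577 (f = -70703 + (-58471/(-39871) + sqrt(7050 - 17083)/4577) = -70703 + (-58471*(-1/39871) + sqrt(-10033)*(1/4577)) = -70703 + (58471/39871 + (I*sqrt(10033))*(1/4577)) = -70703 + (58471/39871 + I*sqrt(10033)/4577) = -2818940842/39871 + I*sqrt(10033)/4577 ≈ -70702.0 + 0.021884*I)
(216915 - f)/180226 + a/(-492386) = (216915 - (-2818940842/39871 + I*sqrt(10033)/4577))/180226 - 188375/(-492386) = (216915 + (2818940842/39871 - I*sqrt(10033)/4577))*(1/180226) - 188375*(-1/492386) = (11467558807/39871 - I*sqrt(10033)/4577)*(1/180226) + 188375/492386 = (11467558807/7185790846 - I*sqrt(10033)/824894402) + 188375/492386 = 1750022190339688/884545702874639 - I*sqrt(10033)/824894402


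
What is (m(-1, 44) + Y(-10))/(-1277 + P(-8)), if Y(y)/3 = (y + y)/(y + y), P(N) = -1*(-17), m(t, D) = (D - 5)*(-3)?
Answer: 19/210 ≈ 0.090476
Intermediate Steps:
m(t, D) = 15 - 3*D (m(t, D) = (-5 + D)*(-3) = 15 - 3*D)
P(N) = 17
Y(y) = 3 (Y(y) = 3*((y + y)/(y + y)) = 3*((2*y)/((2*y))) = 3*((2*y)*(1/(2*y))) = 3*1 = 3)
(m(-1, 44) + Y(-10))/(-1277 + P(-8)) = ((15 - 3*44) + 3)/(-1277 + 17) = ((15 - 132) + 3)/(-1260) = (-117 + 3)*(-1/1260) = -114*(-1/1260) = 19/210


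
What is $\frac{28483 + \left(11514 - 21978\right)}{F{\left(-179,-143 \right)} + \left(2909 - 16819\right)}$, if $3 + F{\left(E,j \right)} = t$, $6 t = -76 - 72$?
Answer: $- \frac{54057}{41813} \approx -1.2928$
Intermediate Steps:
$t = - \frac{74}{3}$ ($t = \frac{-76 - 72}{6} = \frac{1}{6} \left(-148\right) = - \frac{74}{3} \approx -24.667$)
$F{\left(E,j \right)} = - \frac{83}{3}$ ($F{\left(E,j \right)} = -3 - \frac{74}{3} = - \frac{83}{3}$)
$\frac{28483 + \left(11514 - 21978\right)}{F{\left(-179,-143 \right)} + \left(2909 - 16819\right)} = \frac{28483 + \left(11514 - 21978\right)}{- \frac{83}{3} + \left(2909 - 16819\right)} = \frac{28483 - 10464}{- \frac{83}{3} - 13910} = \frac{18019}{- \frac{41813}{3}} = 18019 \left(- \frac{3}{41813}\right) = - \frac{54057}{41813}$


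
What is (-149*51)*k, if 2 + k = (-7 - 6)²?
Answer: -1269033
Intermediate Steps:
k = 167 (k = -2 + (-7 - 6)² = -2 + (-13)² = -2 + 169 = 167)
(-149*51)*k = -149*51*167 = -7599*167 = -1269033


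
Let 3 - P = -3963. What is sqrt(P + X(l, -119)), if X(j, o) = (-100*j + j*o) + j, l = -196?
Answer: sqrt(46694) ≈ 216.09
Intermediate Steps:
X(j, o) = -99*j + j*o
P = 3966 (P = 3 - 1*(-3963) = 3 + 3963 = 3966)
sqrt(P + X(l, -119)) = sqrt(3966 - 196*(-99 - 119)) = sqrt(3966 - 196*(-218)) = sqrt(3966 + 42728) = sqrt(46694)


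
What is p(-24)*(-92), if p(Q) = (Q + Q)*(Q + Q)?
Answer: -211968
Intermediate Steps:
p(Q) = 4*Q² (p(Q) = (2*Q)*(2*Q) = 4*Q²)
p(-24)*(-92) = (4*(-24)²)*(-92) = (4*576)*(-92) = 2304*(-92) = -211968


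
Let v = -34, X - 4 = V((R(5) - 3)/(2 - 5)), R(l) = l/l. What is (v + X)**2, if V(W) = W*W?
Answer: 70756/81 ≈ 873.53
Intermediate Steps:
R(l) = 1
V(W) = W**2
X = 40/9 (X = 4 + ((1 - 3)/(2 - 5))**2 = 4 + (-2/(-3))**2 = 4 + (-2*(-1/3))**2 = 4 + (2/3)**2 = 4 + 4/9 = 40/9 ≈ 4.4444)
(v + X)**2 = (-34 + 40/9)**2 = (-266/9)**2 = 70756/81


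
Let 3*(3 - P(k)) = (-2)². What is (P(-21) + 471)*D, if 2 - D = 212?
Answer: -99260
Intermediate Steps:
D = -210 (D = 2 - 1*212 = 2 - 212 = -210)
P(k) = 5/3 (P(k) = 3 - ⅓*(-2)² = 3 - ⅓*4 = 3 - 4/3 = 5/3)
(P(-21) + 471)*D = (5/3 + 471)*(-210) = (1418/3)*(-210) = -99260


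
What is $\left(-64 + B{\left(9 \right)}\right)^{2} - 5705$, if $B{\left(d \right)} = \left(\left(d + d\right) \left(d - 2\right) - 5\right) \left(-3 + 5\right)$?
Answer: $25979$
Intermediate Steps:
$B{\left(d \right)} = -10 + 4 d \left(-2 + d\right)$ ($B{\left(d \right)} = \left(2 d \left(-2 + d\right) - 5\right) 2 = \left(-5 + 2 d \left(-2 + d\right)\right) 2 = -10 + 4 d \left(-2 + d\right)$)
$\left(-64 + B{\left(9 \right)}\right)^{2} - 5705 = \left(-64 - \left(82 - 324\right)\right)^{2} - 5705 = \left(-64 - -242\right)^{2} - 5705 = \left(-64 + 242\right)^{2} - 5705 = 178^{2} - 5705 = 31684 - 5705 = 25979$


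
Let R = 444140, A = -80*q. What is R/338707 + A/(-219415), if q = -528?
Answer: 16628798884/14863479281 ≈ 1.1188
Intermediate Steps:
A = 42240 (A = -80*(-528) = 42240)
R/338707 + A/(-219415) = 444140/338707 + 42240/(-219415) = 444140*(1/338707) + 42240*(-1/219415) = 444140/338707 - 8448/43883 = 16628798884/14863479281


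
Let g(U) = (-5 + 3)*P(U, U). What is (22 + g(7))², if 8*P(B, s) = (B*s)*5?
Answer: 24649/16 ≈ 1540.6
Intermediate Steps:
P(B, s) = 5*B*s/8 (P(B, s) = ((B*s)*5)/8 = (5*B*s)/8 = 5*B*s/8)
g(U) = -5*U²/4 (g(U) = (-5 + 3)*(5*U*U/8) = -5*U²/4)
(22 + g(7))² = (22 - 5/4*7²)² = (22 - 5/4*49)² = (22 - 245/4)² = (-157/4)² = 24649/16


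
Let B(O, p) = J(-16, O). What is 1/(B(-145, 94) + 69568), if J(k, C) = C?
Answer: 1/69423 ≈ 1.4404e-5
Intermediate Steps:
B(O, p) = O
1/(B(-145, 94) + 69568) = 1/(-145 + 69568) = 1/69423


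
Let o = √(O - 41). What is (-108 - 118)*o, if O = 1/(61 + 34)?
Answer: -226*I*√369930/95 ≈ -1446.9*I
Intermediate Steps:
O = 1/95 ≈ 0.010526
o = I*√369930/95 (o = √(1/95 - 41) = √(-3894/95) = I*√369930/95 ≈ 6.4023*I)
(-108 - 118)*o = (-108 - 118)*(I*√369930/95) = -226*I*√369930/95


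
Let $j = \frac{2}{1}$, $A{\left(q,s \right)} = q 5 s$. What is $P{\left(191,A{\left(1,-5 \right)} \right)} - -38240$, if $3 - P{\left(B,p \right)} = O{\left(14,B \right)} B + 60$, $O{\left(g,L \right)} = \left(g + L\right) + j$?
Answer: $-1354$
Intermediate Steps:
$A{\left(q,s \right)} = 5 q s$
$j = 2$ ($j = 2 \cdot 1 = 2$)
$O{\left(g,L \right)} = 2 + L + g$ ($O{\left(g,L \right)} = \left(g + L\right) + 2 = \left(L + g\right) + 2 = 2 + L + g$)
$P{\left(B,p \right)} = -57 - B \left(16 + B\right)$ ($P{\left(B,p \right)} = 3 - \left(\left(2 + B + 14\right) B + 60\right) = 3 - \left(\left(16 + B\right) B + 60\right) = 3 - \left(B \left(16 + B\right) + 60\right) = 3 - \left(60 + B \left(16 + B\right)\right) = -57 - B \left(16 + B\right)$)
$P{\left(191,A{\left(1,-5 \right)} \right)} - -38240 = \left(-57 - 191 \left(16 + 191\right)\right) - -38240 = \left(-57 - 191 \cdot 207\right) + 38240 = \left(-57 - 39537\right) + 38240 = -39594 + 38240 = -1354$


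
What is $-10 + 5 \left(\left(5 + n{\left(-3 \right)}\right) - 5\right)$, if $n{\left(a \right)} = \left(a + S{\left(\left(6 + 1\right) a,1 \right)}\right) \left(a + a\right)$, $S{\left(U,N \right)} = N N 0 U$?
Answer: $80$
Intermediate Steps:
$S{\left(U,N \right)} = 0$ ($S{\left(U,N \right)} = N^{2} \cdot 0 U = 0 U = 0$)
$n{\left(a \right)} = 2 a^{2}$ ($n{\left(a \right)} = \left(a + 0\right) \left(a + a\right) = a 2 a = 2 a^{2}$)
$-10 + 5 \left(\left(5 + n{\left(-3 \right)}\right) - 5\right) = -10 + 5 \left(\left(5 + 2 \left(-3\right)^{2}\right) - 5\right) = -10 + 5 \left(\left(5 + 2 \cdot 9\right) - 5\right) = -10 + 5 \left(\left(5 + 18\right) - 5\right) = -10 + 5 \left(23 - 5\right) = -10 + 5 \cdot 18 = -10 + 90 = 80$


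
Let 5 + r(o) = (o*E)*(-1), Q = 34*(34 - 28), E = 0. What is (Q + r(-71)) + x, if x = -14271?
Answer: -14072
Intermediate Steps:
Q = 204 (Q = 34*6 = 204)
r(o) = -5 (r(o) = -5 + (o*0)*(-1) = -5 + 0*(-1) = -5 + 0 = -5)
(Q + r(-71)) + x = (204 - 5) - 14271 = 199 - 14271 = -14072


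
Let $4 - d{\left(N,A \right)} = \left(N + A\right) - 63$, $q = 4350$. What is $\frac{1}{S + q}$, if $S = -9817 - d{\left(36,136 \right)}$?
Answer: $- \frac{1}{5362} \approx -0.0001865$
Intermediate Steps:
$d{\left(N,A \right)} = 67 - A - N$ ($d{\left(N,A \right)} = 4 - \left(\left(N + A\right) - 63\right) = 4 - \left(\left(A + N\right) - 63\right) = 4 - \left(-63 + A + N\right) = 67 - A - N$)
$S = -9712$ ($S = -9817 - \left(67 - 136 - 36\right) = -9817 - -105 = -9817 + 105 = -9712$)
$\frac{1}{S + q} = \frac{1}{-9712 + 4350} = \frac{1}{-5362} = - \frac{1}{5362}$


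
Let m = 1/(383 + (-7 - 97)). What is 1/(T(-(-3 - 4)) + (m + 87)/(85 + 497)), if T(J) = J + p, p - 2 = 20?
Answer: 81189/2366618 ≈ 0.034306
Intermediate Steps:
p = 22 (p = 2 + 20 = 22)
T(J) = 22 + J (T(J) = J + 22 = 22 + J)
m = 1/279 (m = 1/(383 - 104) = 1/279 ≈ 0.0035842)
1/(T(-(-3 - 4)) + (m + 87)/(85 + 497)) = 1/((22 - (-3 - 4)) + (1/279 + 87)/(85 + 497)) = 1/((22 - 1*(-7)) + (24274/279)/582) = 1/((22 + 7) + (24274/279)*(1/582)) = 1/(29 + 12137/81189) = 1/(2366618/81189) = 81189/2366618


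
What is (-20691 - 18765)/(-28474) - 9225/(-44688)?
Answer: 337647063/212074352 ≈ 1.5921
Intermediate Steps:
(-20691 - 18765)/(-28474) - 9225/(-44688) = -39456*(-1/28474) - 9225*(-1/44688) = 19728/14237 + 3075/14896 = 337647063/212074352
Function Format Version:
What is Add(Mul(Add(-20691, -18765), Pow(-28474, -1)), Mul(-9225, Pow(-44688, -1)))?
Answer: Rational(337647063, 212074352) ≈ 1.5921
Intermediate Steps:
Add(Mul(Add(-20691, -18765), Pow(-28474, -1)), Mul(-9225, Pow(-44688, -1))) = Add(Mul(-39456, Rational(-1, 28474)), Mul(-9225, Rational(-1, 44688))) = Add(Rational(19728, 14237), Rational(3075, 14896)) = Rational(337647063, 212074352)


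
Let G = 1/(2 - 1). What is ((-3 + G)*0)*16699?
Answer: 0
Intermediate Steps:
G = 1 (G = 1/1 = 1)
((-3 + G)*0)*16699 = ((-3 + 1)*0)*16699 = -2*0*16699 = 0*16699 = 0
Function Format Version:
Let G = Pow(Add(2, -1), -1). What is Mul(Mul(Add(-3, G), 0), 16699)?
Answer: 0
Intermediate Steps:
G = 1 (G = Pow(1, -1) = 1)
Mul(Mul(Add(-3, G), 0), 16699) = Mul(Mul(Add(-3, 1), 0), 16699) = Mul(Mul(-2, 0), 16699) = Mul(0, 16699) = 0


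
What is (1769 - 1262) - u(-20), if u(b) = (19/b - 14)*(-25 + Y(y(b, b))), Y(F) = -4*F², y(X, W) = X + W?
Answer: -382187/4 ≈ -95547.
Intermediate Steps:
y(X, W) = W + X
u(b) = (-25 - 16*b²)*(-14 + 19/b) (u(b) = (19/b - 14)*(-25 - 4*(b + b)²) = (-14 + 19/b)*(-25 - 4*4*b²) = (-14 + 19/b)*(-25 - 16*b²) = (-25 - 16*b²)*(-14 + 19/b))
(1769 - 1262) - u(-20) = (1769 - 1262) - (350 - 475/(-20) - 304*(-20) + 224*(-20)²) = 507 - (350 - 475*(-1/20) + 6080 + 224*400) = 507 - (350 + 95/4 + 6080 + 89600) = 507 - 1*384215/4 = 507 - 384215/4 = -382187/4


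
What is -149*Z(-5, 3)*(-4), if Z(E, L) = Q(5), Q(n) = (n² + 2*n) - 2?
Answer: 19668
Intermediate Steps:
Q(n) = -2 + n² + 2*n
Z(E, L) = 33 (Z(E, L) = -2 + 5² + 2*5 = -2 + 25 + 10 = 33)
-149*Z(-5, 3)*(-4) = -4917*(-4) = -149*(-132) = 19668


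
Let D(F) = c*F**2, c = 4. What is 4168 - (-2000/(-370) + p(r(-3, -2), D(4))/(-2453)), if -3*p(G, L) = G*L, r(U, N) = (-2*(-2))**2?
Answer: 1133365856/272283 ≈ 4162.5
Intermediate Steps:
r(U, N) = 16 (r(U, N) = 4**2 = 16)
D(F) = 4*F**2
p(G, L) = -G*L/3
4168 - (-2000/(-370) + p(r(-3, -2), D(4))/(-2453)) = 4168 - (-2000/(-370) - 1/3*16*4*4**2/(-2453)) = 4168 - (-2000*(-1/370) - 1/3*16*4*16*(-1/2453)) = 4168 - (200/37 - 1/3*16*64*(-1/2453)) = 4168 - (200/37 - 1024/3*(-1/2453)) = 4168 - (200/37 + 1024/7359) = 4168 - 1*1509688/272283 = 4168 - 1509688/272283 = 1133365856/272283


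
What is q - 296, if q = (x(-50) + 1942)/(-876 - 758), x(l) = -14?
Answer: -242796/817 ≈ -297.18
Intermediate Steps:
q = -964/817 (q = (-14 + 1942)/(-876 - 758) = 1928/(-1634) = 1928*(-1/1634) = -964/817 ≈ -1.1799)
q - 296 = -964/817 - 296 = -242796/817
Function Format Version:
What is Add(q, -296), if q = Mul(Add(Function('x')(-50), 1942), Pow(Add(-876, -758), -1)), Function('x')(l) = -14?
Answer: Rational(-242796, 817) ≈ -297.18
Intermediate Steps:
q = Rational(-964, 817) (q = Mul(Add(-14, 1942), Pow(Add(-876, -758), -1)) = Mul(1928, Pow(-1634, -1)) = Mul(1928, Rational(-1, 1634)) = Rational(-964, 817) ≈ -1.1799)
Add(q, -296) = Add(Rational(-964, 817), -296) = Rational(-242796, 817)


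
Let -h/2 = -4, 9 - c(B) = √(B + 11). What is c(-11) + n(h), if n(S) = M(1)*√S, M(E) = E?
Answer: 9 + 2*√2 ≈ 11.828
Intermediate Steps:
c(B) = 9 - √(11 + B) (c(B) = 9 - √(B + 11) = 9 - √(11 + B))
h = 8 (h = -2*(-4) = 8)
n(S) = √S (n(S) = 1*√S = √S)
c(-11) + n(h) = (9 - √(11 - 11)) + √8 = (9 - √0) + 2*√2 = (9 - 1*0) + 2*√2 = (9 + 0) + 2*√2 = 9 + 2*√2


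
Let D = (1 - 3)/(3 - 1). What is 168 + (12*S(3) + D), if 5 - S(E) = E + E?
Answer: 155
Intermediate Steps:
S(E) = 5 - 2*E (S(E) = 5 - (E + E) = 5 - 2*E)
D = -1 (D = -2/2 = -2*½ = -1)
168 + (12*S(3) + D) = 168 + (12*(5 - 2*3) - 1) = 168 + (12*(5 - 6) - 1) = 168 + (12*(-1) - 1) = 168 + (-12 - 1) = 168 - 13 = 155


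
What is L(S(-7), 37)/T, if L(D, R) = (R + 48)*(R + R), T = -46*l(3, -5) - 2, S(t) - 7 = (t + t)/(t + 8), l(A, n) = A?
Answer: -629/14 ≈ -44.929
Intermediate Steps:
S(t) = 7 + 2*t/(8 + t) (S(t) = 7 + (t + t)/(t + 8) = 7 + (2*t)/(8 + t) = 7 + 2*t/(8 + t))
T = -140 (T = -46*3 - 2 = -138 - 2 = -140)
L(D, R) = 2*R*(48 + R) (L(D, R) = (48 + R)*(2*R) = 2*R*(48 + R))
L(S(-7), 37)/T = (2*37*(48 + 37))/(-140) = (2*37*85)*(-1/140) = 6290*(-1/140) = -629/14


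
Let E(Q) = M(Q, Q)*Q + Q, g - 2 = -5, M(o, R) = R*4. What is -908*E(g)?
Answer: -29964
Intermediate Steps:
M(o, R) = 4*R
g = -3 (g = 2 - 5 = -3)
E(Q) = Q + 4*Q² (E(Q) = (4*Q)*Q + Q = 4*Q² + Q = Q + 4*Q²)
-908*E(g) = -(-2724)*(1 + 4*(-3)) = -(-2724)*(1 - 12) = -(-2724)*(-11) = -908*33 = -29964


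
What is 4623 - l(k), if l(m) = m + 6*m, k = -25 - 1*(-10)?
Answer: 4728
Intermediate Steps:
k = -15 (k = -25 + 10 = -15)
l(m) = 7*m
4623 - l(k) = 4623 - 7*(-15) = 4623 - 1*(-105) = 4623 + 105 = 4728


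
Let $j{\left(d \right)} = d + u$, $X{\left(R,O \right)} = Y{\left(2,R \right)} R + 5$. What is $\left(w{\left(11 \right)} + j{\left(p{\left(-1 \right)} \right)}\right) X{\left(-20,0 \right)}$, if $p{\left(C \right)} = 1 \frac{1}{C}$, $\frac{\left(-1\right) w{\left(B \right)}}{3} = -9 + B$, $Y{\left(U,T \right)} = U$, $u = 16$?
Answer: $-315$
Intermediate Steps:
$w{\left(B \right)} = 27 - 3 B$ ($w{\left(B \right)} = - 3 \left(-9 + B\right) = 27 - 3 B$)
$X{\left(R,O \right)} = 5 + 2 R$ ($X{\left(R,O \right)} = 2 R + 5 = 5 + 2 R$)
$p{\left(C \right)} = \frac{1}{C}$
$j{\left(d \right)} = 16 + d$ ($j{\left(d \right)} = d + 16 = 16 + d$)
$\left(w{\left(11 \right)} + j{\left(p{\left(-1 \right)} \right)}\right) X{\left(-20,0 \right)} = \left(\left(27 - 33\right) + \left(16 + \frac{1}{-1}\right)\right) \left(5 + 2 \left(-20\right)\right) = \left(\left(27 - 33\right) + \left(16 - 1\right)\right) \left(5 - 40\right) = \left(-6 + 15\right) \left(-35\right) = 9 \left(-35\right) = -315$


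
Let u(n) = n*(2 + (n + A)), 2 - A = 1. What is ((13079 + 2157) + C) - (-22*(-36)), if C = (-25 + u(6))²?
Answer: 15285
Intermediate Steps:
A = 1 (A = 2 - 1*1 = 2 - 1 = 1)
u(n) = n*(3 + n) (u(n) = n*(2 + (n + 1)) = n*(2 + (1 + n)) = n*(3 + n))
C = 841 (C = (-25 + 6*(3 + 6))² = (-25 + 6*9)² = (-25 + 54)² = 29² = 841)
((13079 + 2157) + C) - (-22*(-36)) = ((13079 + 2157) + 841) - (-22*(-36)) = (15236 + 841) - 792 = 16077 - 1*792 = 16077 - 792 = 15285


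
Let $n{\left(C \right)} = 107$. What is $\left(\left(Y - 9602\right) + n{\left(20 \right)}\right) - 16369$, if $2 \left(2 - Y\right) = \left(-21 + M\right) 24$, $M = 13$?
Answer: $-25766$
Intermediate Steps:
$Y = 98$ ($Y = 2 - \frac{\left(-21 + 13\right) 24}{2} = 2 - \frac{\left(-8\right) 24}{2} = 2 - -96 = 2 + 96 = 98$)
$\left(\left(Y - 9602\right) + n{\left(20 \right)}\right) - 16369 = \left(\left(98 - 9602\right) + 107\right) - 16369 = \left(-9504 + 107\right) - 16369 = -9397 - 16369 = -25766$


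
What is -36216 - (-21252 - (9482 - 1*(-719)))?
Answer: -4763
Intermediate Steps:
-36216 - (-21252 - (9482 - 1*(-719))) = -36216 - (-21252 - (9482 + 719)) = -36216 - (-21252 - 1*10201) = -36216 - (-21252 - 10201) = -36216 - 1*(-31453) = -36216 + 31453 = -4763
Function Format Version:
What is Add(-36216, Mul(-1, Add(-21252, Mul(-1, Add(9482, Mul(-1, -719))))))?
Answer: -4763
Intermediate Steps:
Add(-36216, Mul(-1, Add(-21252, Mul(-1, Add(9482, Mul(-1, -719)))))) = Add(-36216, Mul(-1, Add(-21252, Mul(-1, Add(9482, 719))))) = Add(-36216, Mul(-1, Add(-21252, Mul(-1, 10201)))) = Add(-36216, Mul(-1, Add(-21252, -10201))) = Add(-36216, Mul(-1, -31453)) = Add(-36216, 31453) = -4763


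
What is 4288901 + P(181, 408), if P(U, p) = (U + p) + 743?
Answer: 4290233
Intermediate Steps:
P(U, p) = 743 + U + p
4288901 + P(181, 408) = 4288901 + (743 + 181 + 408) = 4288901 + 1332 = 4290233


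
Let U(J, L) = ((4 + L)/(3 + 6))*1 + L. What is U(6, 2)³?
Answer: 512/27 ≈ 18.963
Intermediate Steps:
U(J, L) = 4/9 + 10*L/9 (U(J, L) = ((4 + L)/9)*1 + L = ((4 + L)*(⅑))*1 + L = (4/9 + L/9)*1 + L = (4/9 + L/9) + L = 4/9 + 10*L/9)
U(6, 2)³ = (4/9 + (10/9)*2)³ = (4/9 + 20/9)³ = (8/3)³ = 512/27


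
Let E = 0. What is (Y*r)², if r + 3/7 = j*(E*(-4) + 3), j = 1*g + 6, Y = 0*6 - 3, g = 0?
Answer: 136161/49 ≈ 2778.8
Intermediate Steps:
Y = -3 (Y = 0 - 3 = -3)
j = 6 (j = 1*0 + 6 = 0 + 6 = 6)
r = 123/7 (r = -3/7 + 6*(0*(-4) + 3) = -3/7 + 6*(0 + 3) = -3/7 + 6*3 = -3/7 + 18 = 123/7 ≈ 17.571)
(Y*r)² = (-3*123/7)² = (-369/7)² = 136161/49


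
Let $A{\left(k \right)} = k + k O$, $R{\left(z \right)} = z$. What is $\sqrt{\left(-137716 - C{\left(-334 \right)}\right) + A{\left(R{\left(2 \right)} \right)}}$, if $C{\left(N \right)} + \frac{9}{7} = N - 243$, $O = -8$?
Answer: $\frac{i \sqrt{6720434}}{7} \approx 370.34 i$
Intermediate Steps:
$C{\left(N \right)} = - \frac{1710}{7} + N$ ($C{\left(N \right)} = - \frac{9}{7} + \left(N - 243\right) = - \frac{9}{7} + \left(-243 + N\right) = - \frac{1710}{7} + N$)
$A{\left(k \right)} = - 7 k$ ($A{\left(k \right)} = k + k \left(-8\right) = k - 8 k = - 7 k$)
$\sqrt{\left(-137716 - C{\left(-334 \right)}\right) + A{\left(R{\left(2 \right)} \right)}} = \sqrt{\left(-137716 - \left(- \frac{1710}{7} - 334\right)\right) - 14} = \sqrt{\left(-137716 - - \frac{4048}{7}\right) - 14} = \sqrt{\left(-137716 + \frac{4048}{7}\right) - 14} = \sqrt{- \frac{959964}{7} - 14} = \sqrt{- \frac{960062}{7}} = \frac{i \sqrt{6720434}}{7}$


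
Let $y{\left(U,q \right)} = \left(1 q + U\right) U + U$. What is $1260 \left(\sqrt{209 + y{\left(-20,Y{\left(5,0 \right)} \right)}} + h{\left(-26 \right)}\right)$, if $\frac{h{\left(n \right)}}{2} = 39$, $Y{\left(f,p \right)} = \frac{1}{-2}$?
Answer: $98280 + 1260 \sqrt{599} \approx 1.2912 \cdot 10^{5}$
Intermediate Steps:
$Y{\left(f,p \right)} = - \frac{1}{2}$
$h{\left(n \right)} = 78$ ($h{\left(n \right)} = 2 \cdot 39 = 78$)
$y{\left(U,q \right)} = U + U \left(U + q\right)$ ($y{\left(U,q \right)} = \left(q + U\right) U + U = \left(U + q\right) U + U = U \left(U + q\right) + U = U + U \left(U + q\right)$)
$1260 \left(\sqrt{209 + y{\left(-20,Y{\left(5,0 \right)} \right)}} + h{\left(-26 \right)}\right) = 1260 \left(\sqrt{209 - 20 \left(1 - 20 - \frac{1}{2}\right)} + 78\right) = 1260 \left(\sqrt{209 - -390} + 78\right) = 1260 \left(\sqrt{209 + 390} + 78\right) = 1260 \left(\sqrt{599} + 78\right) = 1260 \left(78 + \sqrt{599}\right) = 98280 + 1260 \sqrt{599}$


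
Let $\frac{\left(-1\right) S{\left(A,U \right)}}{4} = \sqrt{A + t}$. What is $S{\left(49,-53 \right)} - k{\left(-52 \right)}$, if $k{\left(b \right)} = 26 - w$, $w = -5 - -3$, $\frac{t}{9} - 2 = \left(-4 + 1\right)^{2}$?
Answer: $-28 - 8 \sqrt{37} \approx -76.662$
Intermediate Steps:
$t = 99$ ($t = 18 + 9 \left(-4 + 1\right)^{2} = 18 + 9 \left(-3\right)^{2} = 18 + 9 \cdot 9 = 18 + 81 = 99$)
$w = -2$ ($w = -5 + 3 = -2$)
$k{\left(b \right)} = 28$ ($k{\left(b \right)} = 26 - -2 = 26 + 2 = 28$)
$S{\left(A,U \right)} = - 4 \sqrt{99 + A}$ ($S{\left(A,U \right)} = - 4 \sqrt{A + 99} = - 4 \sqrt{99 + A}$)
$S{\left(49,-53 \right)} - k{\left(-52 \right)} = - 4 \sqrt{99 + 49} - 28 = - 4 \sqrt{148} - 28 = - 4 \cdot 2 \sqrt{37} - 28 = - 8 \sqrt{37} - 28 = -28 - 8 \sqrt{37}$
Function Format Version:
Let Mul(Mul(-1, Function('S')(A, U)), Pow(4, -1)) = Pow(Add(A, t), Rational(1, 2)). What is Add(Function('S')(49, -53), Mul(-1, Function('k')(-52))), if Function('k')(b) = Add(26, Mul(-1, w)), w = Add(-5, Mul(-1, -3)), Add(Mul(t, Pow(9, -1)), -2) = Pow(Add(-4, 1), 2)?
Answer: Add(-28, Mul(-8, Pow(37, Rational(1, 2)))) ≈ -76.662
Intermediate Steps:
t = 99 (t = Add(18, Mul(9, Pow(Add(-4, 1), 2))) = Add(18, Mul(9, Pow(-3, 2))) = Add(18, Mul(9, 9)) = Add(18, 81) = 99)
w = -2 (w = Add(-5, 3) = -2)
Function('k')(b) = 28 (Function('k')(b) = Add(26, Mul(-1, -2)) = Add(26, 2) = 28)
Function('S')(A, U) = Mul(-4, Pow(Add(99, A), Rational(1, 2))) (Function('S')(A, U) = Mul(-4, Pow(Add(A, 99), Rational(1, 2))) = Mul(-4, Pow(Add(99, A), Rational(1, 2))))
Add(Function('S')(49, -53), Mul(-1, Function('k')(-52))) = Add(Mul(-4, Pow(Add(99, 49), Rational(1, 2))), Mul(-1, 28)) = Add(Mul(-4, Pow(148, Rational(1, 2))), -28) = Add(Mul(-4, Mul(2, Pow(37, Rational(1, 2)))), -28) = Add(Mul(-8, Pow(37, Rational(1, 2))), -28) = Add(-28, Mul(-8, Pow(37, Rational(1, 2))))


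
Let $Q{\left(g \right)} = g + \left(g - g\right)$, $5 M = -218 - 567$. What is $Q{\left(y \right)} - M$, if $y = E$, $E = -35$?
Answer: $122$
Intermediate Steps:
$y = -35$
$M = -157$ ($M = \frac{-218 - 567}{5} = \frac{1}{5} \left(-785\right) = -157$)
$Q{\left(g \right)} = g$ ($Q{\left(g \right)} = g + 0 = g$)
$Q{\left(y \right)} - M = -35 - -157 = -35 + 157 = 122$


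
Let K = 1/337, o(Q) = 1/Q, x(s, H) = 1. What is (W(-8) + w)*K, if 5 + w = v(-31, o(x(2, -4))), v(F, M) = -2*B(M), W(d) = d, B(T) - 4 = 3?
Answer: -27/337 ≈ -0.080119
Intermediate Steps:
B(T) = 7 (B(T) = 4 + 3 = 7)
o(Q) = 1/Q
v(F, M) = -14 (v(F, M) = -2*7 = -14)
w = -19 (w = -5 - 14 = -19)
K = 1/337 ≈ 0.0029674
(W(-8) + w)*K = (-8 - 19)*(1/337) = -27*1/337 = -27/337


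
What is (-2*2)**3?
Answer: -64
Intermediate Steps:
(-2*2)**3 = (-4)**3 = -64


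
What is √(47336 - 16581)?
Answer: √30755 ≈ 175.37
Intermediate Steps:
√(47336 - 16581) = √30755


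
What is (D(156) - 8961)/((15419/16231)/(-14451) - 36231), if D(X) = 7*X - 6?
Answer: 369422835075/1699626509446 ≈ 0.21736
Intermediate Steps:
D(X) = -6 + 7*X
(D(156) - 8961)/((15419/16231)/(-14451) - 36231) = ((-6 + 7*156) - 8961)/((15419/16231)/(-14451) - 36231) = ((-6 + 1092) - 8961)/((15419*(1/16231))*(-1/14451) - 36231) = (1086 - 8961)/((15419/16231)*(-1/14451) - 36231) = -7875/(-15419/234554181 - 36231) = -7875/(-8498132547230/234554181) = -7875*(-234554181/8498132547230) = 369422835075/1699626509446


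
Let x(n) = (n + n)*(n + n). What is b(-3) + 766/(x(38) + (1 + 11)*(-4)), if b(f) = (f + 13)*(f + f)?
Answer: -171457/2864 ≈ -59.866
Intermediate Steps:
b(f) = 2*f*(13 + f) (b(f) = (13 + f)*(2*f) = 2*f*(13 + f))
x(n) = 4*n**2 (x(n) = (2*n)*(2*n) = 4*n**2)
b(-3) + 766/(x(38) + (1 + 11)*(-4)) = 2*(-3)*(13 - 3) + 766/(4*38**2 + (1 + 11)*(-4)) = 2*(-3)*10 + 766/(4*1444 + 12*(-4)) = -60 + 766/(5776 - 48) = -60 + 766/5728 = -60 + (1/5728)*766 = -60 + 383/2864 = -171457/2864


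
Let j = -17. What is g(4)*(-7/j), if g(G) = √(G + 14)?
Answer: 21*√2/17 ≈ 1.7470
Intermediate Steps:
g(G) = √(14 + G)
g(4)*(-7/j) = √(14 + 4)*(-7/(-17)) = √18*(-7*(-1/17)) = (3*√2)*(7/17) = 21*√2/17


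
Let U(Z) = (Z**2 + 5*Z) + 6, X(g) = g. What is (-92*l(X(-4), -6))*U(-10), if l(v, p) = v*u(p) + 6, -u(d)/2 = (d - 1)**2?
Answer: -2050496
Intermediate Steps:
u(d) = -2*(-1 + d)**2 (u(d) = -2*(d - 1)**2 = -2*(-1 + d)**2)
l(v, p) = 6 - 2*v*(-1 + p)**2 (l(v, p) = v*(-2*(-1 + p)**2) + 6 = -2*v*(-1 + p)**2 + 6 = 6 - 2*v*(-1 + p)**2)
U(Z) = 6 + Z**2 + 5*Z
(-92*l(X(-4), -6))*U(-10) = (-92*(6 - 2*(-4)*(-1 - 6)**2))*(6 + (-10)**2 + 5*(-10)) = (-92*(6 - 2*(-4)*(-7)**2))*(6 + 100 - 50) = -92*(6 - 2*(-4)*49)*56 = -92*(6 + 392)*56 = -92*398*56 = -36616*56 = -2050496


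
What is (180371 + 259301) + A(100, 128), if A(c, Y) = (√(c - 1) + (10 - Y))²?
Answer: 453695 - 708*√11 ≈ 4.5135e+5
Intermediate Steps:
A(c, Y) = (10 + √(-1 + c) - Y)² (A(c, Y) = (√(-1 + c) + (10 - Y))² = (10 + √(-1 + c) - Y)²)
(180371 + 259301) + A(100, 128) = (180371 + 259301) + (10 + √(-1 + 100) - 1*128)² = 439672 + (10 + √99 - 128)² = 439672 + (10 + 3*√11 - 128)² = 439672 + (-118 + 3*√11)²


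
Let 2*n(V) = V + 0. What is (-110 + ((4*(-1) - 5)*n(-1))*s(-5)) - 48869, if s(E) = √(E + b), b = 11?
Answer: -48979 + 9*√6/2 ≈ -48968.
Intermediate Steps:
s(E) = √(11 + E) (s(E) = √(E + 11) = √(11 + E))
n(V) = V/2 (n(V) = (V + 0)/2 = V/2)
(-110 + ((4*(-1) - 5)*n(-1))*s(-5)) - 48869 = (-110 + ((4*(-1) - 5)*((½)*(-1)))*√(11 - 5)) - 48869 = (-110 + ((-4 - 5)*(-½))*√6) - 48869 = (-110 + (-9*(-½))*√6) - 48869 = (-110 + 9*√6/2) - 48869 = -48979 + 9*√6/2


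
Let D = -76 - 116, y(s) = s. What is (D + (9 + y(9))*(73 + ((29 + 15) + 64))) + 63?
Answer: 3129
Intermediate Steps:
D = -192
(D + (9 + y(9))*(73 + ((29 + 15) + 64))) + 63 = (-192 + (9 + 9)*(73 + ((29 + 15) + 64))) + 63 = (-192 + 18*(73 + (44 + 64))) + 63 = (-192 + 18*(73 + 108)) + 63 = (-192 + 18*181) + 63 = (-192 + 3258) + 63 = 3066 + 63 = 3129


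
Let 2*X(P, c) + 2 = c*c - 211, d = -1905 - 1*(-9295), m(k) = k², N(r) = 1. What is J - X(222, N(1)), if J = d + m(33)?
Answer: 8585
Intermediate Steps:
d = 7390 (d = -1905 + 9295 = 7390)
X(P, c) = -213/2 + c²/2 (X(P, c) = -1 + (c*c - 211)/2 = -1 + (c² - 211)/2 = -1 + (-211 + c²)/2 = -1 + (-211/2 + c²/2) = -213/2 + c²/2)
J = 8479 (J = 7390 + 33² = 7390 + 1089 = 8479)
J - X(222, N(1)) = 8479 - (-213/2 + (½)*1²) = 8479 - (-213/2 + (½)*1) = 8479 - (-213/2 + ½) = 8479 - 1*(-106) = 8479 + 106 = 8585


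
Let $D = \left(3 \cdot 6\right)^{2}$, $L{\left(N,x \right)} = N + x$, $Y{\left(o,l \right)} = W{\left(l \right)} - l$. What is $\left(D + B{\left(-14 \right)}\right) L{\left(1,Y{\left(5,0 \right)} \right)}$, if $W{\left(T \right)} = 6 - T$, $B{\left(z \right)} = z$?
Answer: $2170$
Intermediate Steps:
$Y{\left(o,l \right)} = 6 - 2 l$ ($Y{\left(o,l \right)} = \left(6 - l\right) - l = 6 - 2 l$)
$D = 324$ ($D = 18^{2} = 324$)
$\left(D + B{\left(-14 \right)}\right) L{\left(1,Y{\left(5,0 \right)} \right)} = \left(324 - 14\right) \left(1 + \left(6 - 0\right)\right) = 310 \left(1 + \left(6 + 0\right)\right) = 310 \left(1 + 6\right) = 310 \cdot 7 = 2170$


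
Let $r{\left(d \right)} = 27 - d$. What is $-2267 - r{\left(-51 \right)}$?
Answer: $-2345$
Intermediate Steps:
$-2267 - r{\left(-51 \right)} = -2267 - \left(27 - -51\right) = -2267 - \left(27 + 51\right) = -2267 - 78 = -2345$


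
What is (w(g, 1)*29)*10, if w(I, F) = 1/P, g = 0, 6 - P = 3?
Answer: 290/3 ≈ 96.667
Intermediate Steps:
P = 3 (P = 6 - 1*3 = 6 - 3 = 3)
w(I, F) = 1/3
(w(g, 1)*29)*10 = ((1/3)*29)*10 = (29/3)*10 = 290/3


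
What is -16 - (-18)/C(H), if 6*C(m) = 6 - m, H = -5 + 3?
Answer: -5/2 ≈ -2.5000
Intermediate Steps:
H = -2
C(m) = 1 - m/6 (C(m) = (6 - m)/6 = 1 - m/6)
-16 - (-18)/C(H) = -16 - (-18)/(1 - 1/6*(-2)) = -16 - (-18)/(1 + 1/3) = -16 - (-18)/4/3 = -16 - (-18)*3/4 = -16 - 3*(-9/2) = -16 + 27/2 = -5/2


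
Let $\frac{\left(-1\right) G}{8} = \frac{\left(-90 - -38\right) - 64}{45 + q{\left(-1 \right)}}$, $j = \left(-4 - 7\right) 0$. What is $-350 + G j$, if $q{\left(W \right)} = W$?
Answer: $-350$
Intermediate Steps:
$j = 0$ ($j = \left(-11\right) 0 = 0$)
$G = \frac{232}{11}$ ($G = - 8 \frac{\left(-90 - -38\right) - 64}{45 - 1} = - 8 \frac{\left(-90 + 38\right) - 64}{44} = - 8 \left(-52 - 64\right) \frac{1}{44} = - 8 \left(\left(-116\right) \frac{1}{44}\right) = \left(-8\right) \left(- \frac{29}{11}\right) = \frac{232}{11} \approx 21.091$)
$-350 + G j = -350 + \frac{232}{11} \cdot 0 = -350 + 0 = -350$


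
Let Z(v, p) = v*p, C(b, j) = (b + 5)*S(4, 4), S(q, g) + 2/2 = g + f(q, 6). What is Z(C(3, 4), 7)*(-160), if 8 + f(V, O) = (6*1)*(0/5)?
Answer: 44800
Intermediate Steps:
f(V, O) = -8 (f(V, O) = -8 + (6*1)*(0/5) = -8 + 6*(0*(⅕)) = -8 + 6*0 = -8 + 0 = -8)
S(q, g) = -9 + g (S(q, g) = -1 + (g - 8) = -1 + (-8 + g) = -9 + g)
C(b, j) = -25 - 5*b (C(b, j) = (b + 5)*(-9 + 4) = (5 + b)*(-5) = -25 - 5*b)
Z(v, p) = p*v
Z(C(3, 4), 7)*(-160) = (7*(-25 - 5*3))*(-160) = (7*(-25 - 15))*(-160) = (7*(-40))*(-160) = -280*(-160) = 44800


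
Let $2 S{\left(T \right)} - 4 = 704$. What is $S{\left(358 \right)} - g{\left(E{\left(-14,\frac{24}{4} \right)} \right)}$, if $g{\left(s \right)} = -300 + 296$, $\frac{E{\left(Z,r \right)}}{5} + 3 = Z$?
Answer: $358$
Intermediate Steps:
$S{\left(T \right)} = 354$ ($S{\left(T \right)} = 2 + \frac{1}{2} \cdot 704 = 2 + 352 = 354$)
$E{\left(Z,r \right)} = -15 + 5 Z$
$g{\left(s \right)} = -4$
$S{\left(358 \right)} - g{\left(E{\left(-14,\frac{24}{4} \right)} \right)} = 354 - -4 = 354 + 4 = 358$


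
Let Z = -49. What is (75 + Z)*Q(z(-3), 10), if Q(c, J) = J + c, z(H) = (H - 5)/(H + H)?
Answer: 884/3 ≈ 294.67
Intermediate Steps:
z(H) = (-5 + H)/(2*H) (z(H) = (-5 + H)/((2*H)) = (-5 + H)*(1/(2*H)) = (-5 + H)/(2*H))
(75 + Z)*Q(z(-3), 10) = (75 - 49)*(10 + (½)*(-5 - 3)/(-3)) = 26*(10 + (½)*(-⅓)*(-8)) = 26*(10 + 4/3) = 26*(34/3) = 884/3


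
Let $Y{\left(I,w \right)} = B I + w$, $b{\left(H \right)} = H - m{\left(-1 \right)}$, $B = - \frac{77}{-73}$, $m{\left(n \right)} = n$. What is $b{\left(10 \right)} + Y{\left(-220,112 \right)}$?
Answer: $- \frac{7961}{73} \approx -109.05$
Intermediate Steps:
$B = \frac{77}{73}$ ($B = \left(-77\right) \left(- \frac{1}{73}\right) = \frac{77}{73} \approx 1.0548$)
$b{\left(H \right)} = 1 + H$ ($b{\left(H \right)} = H - -1 = H + 1 = 1 + H$)
$Y{\left(I,w \right)} = w + \frac{77 I}{73}$ ($Y{\left(I,w \right)} = \frac{77 I}{73} + w = w + \frac{77 I}{73}$)
$b{\left(10 \right)} + Y{\left(-220,112 \right)} = \left(1 + 10\right) + \left(112 + \frac{77}{73} \left(-220\right)\right) = 11 + \left(112 - \frac{16940}{73}\right) = 11 - \frac{8764}{73} = - \frac{7961}{73}$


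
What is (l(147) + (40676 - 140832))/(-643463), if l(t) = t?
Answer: 100009/643463 ≈ 0.15542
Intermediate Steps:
(l(147) + (40676 - 140832))/(-643463) = (147 + (40676 - 140832))/(-643463) = (147 - 100156)*(-1/643463) = -100009*(-1/643463) = 100009/643463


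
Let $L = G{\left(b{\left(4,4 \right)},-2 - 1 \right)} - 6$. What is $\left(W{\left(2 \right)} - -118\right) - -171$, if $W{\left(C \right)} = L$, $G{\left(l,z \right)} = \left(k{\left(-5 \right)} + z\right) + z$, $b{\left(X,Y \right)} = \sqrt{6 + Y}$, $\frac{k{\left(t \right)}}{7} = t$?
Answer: $242$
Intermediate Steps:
$k{\left(t \right)} = 7 t$
$G{\left(l,z \right)} = -35 + 2 z$ ($G{\left(l,z \right)} = \left(7 \left(-5\right) + z\right) + z = \left(-35 + z\right) + z = -35 + 2 z$)
$L = -47$ ($L = \left(-35 + 2 \left(-2 - 1\right)\right) - 6 = \left(-35 + 2 \left(-3\right)\right) - 6 = \left(-35 - 6\right) - 6 = -41 - 6 = -47$)
$W{\left(C \right)} = -47$
$\left(W{\left(2 \right)} - -118\right) - -171 = \left(-47 - -118\right) - -171 = \left(-47 + 118\right) + 171 = 71 + 171 = 242$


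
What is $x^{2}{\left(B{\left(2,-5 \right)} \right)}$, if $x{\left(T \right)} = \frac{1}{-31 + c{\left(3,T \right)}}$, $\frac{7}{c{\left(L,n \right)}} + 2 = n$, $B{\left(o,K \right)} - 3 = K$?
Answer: $\frac{16}{17161} \approx 0.00093235$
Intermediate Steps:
$B{\left(o,K \right)} = 3 + K$
$c{\left(L,n \right)} = \frac{7}{-2 + n}$
$x{\left(T \right)} = \frac{1}{-31 + \frac{7}{-2 + T}}$
$x^{2}{\left(B{\left(2,-5 \right)} \right)} = \left(\frac{2 - \left(3 - 5\right)}{-69 + 31 \left(3 - 5\right)}\right)^{2} = \left(\frac{2 - -2}{-69 + 31 \left(-2\right)}\right)^{2} = \left(\frac{2 + 2}{-69 - 62}\right)^{2} = \left(\frac{1}{-131} \cdot 4\right)^{2} = \left(\left(- \frac{1}{131}\right) 4\right)^{2} = \left(- \frac{4}{131}\right)^{2} = \frac{16}{17161}$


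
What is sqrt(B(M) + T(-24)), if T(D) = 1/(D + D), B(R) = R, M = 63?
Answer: sqrt(9069)/12 ≈ 7.9359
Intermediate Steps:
T(D) = 1/(2*D)
sqrt(B(M) + T(-24)) = sqrt(63 + (1/2)/(-24)) = sqrt(63 + (1/2)*(-1/24)) = sqrt(63 - 1/48) = sqrt(3023/48) = sqrt(9069)/12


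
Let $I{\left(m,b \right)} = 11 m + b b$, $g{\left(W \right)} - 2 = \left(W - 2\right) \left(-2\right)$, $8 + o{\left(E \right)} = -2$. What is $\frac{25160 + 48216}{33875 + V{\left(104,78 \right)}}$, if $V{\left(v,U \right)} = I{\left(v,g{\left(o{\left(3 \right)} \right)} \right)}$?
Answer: $\frac{73376}{35695} \approx 2.0556$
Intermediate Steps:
$o{\left(E \right)} = -10$ ($o{\left(E \right)} = -8 - 2 = -10$)
$g{\left(W \right)} = 6 - 2 W$ ($g{\left(W \right)} = 2 + \left(W - 2\right) \left(-2\right) = 2 + \left(-2 + W\right) \left(-2\right) = 2 - \left(-4 + 2 W\right) = 6 - 2 W$)
$I{\left(m,b \right)} = b^{2} + 11 m$ ($I{\left(m,b \right)} = 11 m + b^{2} = b^{2} + 11 m$)
$V{\left(v,U \right)} = 676 + 11 v$ ($V{\left(v,U \right)} = \left(6 - -20\right)^{2} + 11 v = \left(6 + 20\right)^{2} + 11 v = 26^{2} + 11 v = 676 + 11 v$)
$\frac{25160 + 48216}{33875 + V{\left(104,78 \right)}} = \frac{25160 + 48216}{33875 + \left(676 + 11 \cdot 104\right)} = \frac{73376}{33875 + \left(676 + 1144\right)} = \frac{73376}{33875 + 1820} = \frac{73376}{35695}$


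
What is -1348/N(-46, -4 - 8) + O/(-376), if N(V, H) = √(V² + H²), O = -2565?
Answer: 2565/376 - 674*√565/565 ≈ -21.534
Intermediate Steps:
N(V, H) = √(H² + V²)
-1348/N(-46, -4 - 8) + O/(-376) = -1348/√((-4 - 8)² + (-46)²) - 2565/(-376) = -1348/√((-12)² + 2116) - 2565*(-1/376) = -1348/√(144 + 2116) + 2565/376 = -1348*√565/1130 + 2565/376 = -674*√565/565 + 2565/376 = 2565/376 - 674*√565/565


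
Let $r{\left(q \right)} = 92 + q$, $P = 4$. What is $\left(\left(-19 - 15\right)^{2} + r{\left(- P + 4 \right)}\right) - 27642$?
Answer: $-26394$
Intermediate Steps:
$\left(\left(-19 - 15\right)^{2} + r{\left(- P + 4 \right)}\right) - 27642 = \left(\left(-19 - 15\right)^{2} + \left(92 + \left(\left(-1\right) 4 + 4\right)\right)\right) - 27642 = \left(\left(-34\right)^{2} + \left(92 + \left(-4 + 4\right)\right)\right) - 27642 = \left(1156 + \left(92 + 0\right)\right) - 27642 = \left(1156 + 92\right) - 27642 = 1248 - 27642 = -26394$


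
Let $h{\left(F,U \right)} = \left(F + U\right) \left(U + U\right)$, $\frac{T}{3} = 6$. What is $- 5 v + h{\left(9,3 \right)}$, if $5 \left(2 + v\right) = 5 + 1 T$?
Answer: $59$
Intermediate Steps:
$T = 18$ ($T = 3 \cdot 6 = 18$)
$h{\left(F,U \right)} = 2 U \left(F + U\right)$ ($h{\left(F,U \right)} = \left(F + U\right) 2 U = 2 U \left(F + U\right)$)
$v = \frac{13}{5}$ ($v = -2 + \frac{5 + 1 \cdot 18}{5} = -2 + \frac{5 + 18}{5} = -2 + \frac{1}{5} \cdot 23 = -2 + \frac{23}{5} = \frac{13}{5} \approx 2.6$)
$- 5 v + h{\left(9,3 \right)} = \left(-5\right) \frac{13}{5} + 2 \cdot 3 \left(9 + 3\right) = -13 + 2 \cdot 3 \cdot 12 = -13 + 72 = 59$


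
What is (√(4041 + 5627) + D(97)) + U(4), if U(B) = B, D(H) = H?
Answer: 101 + 2*√2417 ≈ 199.33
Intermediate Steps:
(√(4041 + 5627) + D(97)) + U(4) = (√(4041 + 5627) + 97) + 4 = (√9668 + 97) + 4 = (2*√2417 + 97) + 4 = (97 + 2*√2417) + 4 = 101 + 2*√2417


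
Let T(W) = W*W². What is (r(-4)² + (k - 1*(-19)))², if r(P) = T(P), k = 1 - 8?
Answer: 16875664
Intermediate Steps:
k = -7
T(W) = W³
r(P) = P³
(r(-4)² + (k - 1*(-19)))² = (((-4)³)² + (-7 - 1*(-19)))² = ((-64)² + (-7 + 19))² = (4096 + 12)² = 4108² = 16875664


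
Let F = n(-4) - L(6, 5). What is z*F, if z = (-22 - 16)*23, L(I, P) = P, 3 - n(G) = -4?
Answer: -1748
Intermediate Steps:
n(G) = 7 (n(G) = 3 - 1*(-4) = 3 + 4 = 7)
z = -874 (z = -38*23 = -874)
F = 2 (F = 7 - 1*5 = 7 - 5 = 2)
z*F = -874*2 = -1748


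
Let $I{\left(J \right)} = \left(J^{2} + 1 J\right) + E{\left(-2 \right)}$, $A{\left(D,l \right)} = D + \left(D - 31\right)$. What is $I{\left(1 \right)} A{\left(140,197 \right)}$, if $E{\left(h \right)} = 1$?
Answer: $747$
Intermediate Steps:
$A{\left(D,l \right)} = -31 + 2 D$ ($A{\left(D,l \right)} = D + \left(-31 + D\right) = -31 + 2 D$)
$I{\left(J \right)} = 1 + J + J^{2}$ ($I{\left(J \right)} = \left(J^{2} + 1 J\right) + 1 = \left(J^{2} + J\right) + 1 = \left(J + J^{2}\right) + 1 = 1 + J + J^{2}$)
$I{\left(1 \right)} A{\left(140,197 \right)} = \left(1 + 1 + 1^{2}\right) \left(-31 + 2 \cdot 140\right) = \left(1 + 1 + 1\right) \left(-31 + 280\right) = 3 \cdot 249 = 747$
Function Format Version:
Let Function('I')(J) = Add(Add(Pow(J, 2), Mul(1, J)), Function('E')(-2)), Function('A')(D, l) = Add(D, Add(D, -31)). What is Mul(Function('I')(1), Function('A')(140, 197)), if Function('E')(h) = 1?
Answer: 747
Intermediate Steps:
Function('A')(D, l) = Add(-31, Mul(2, D)) (Function('A')(D, l) = Add(D, Add(-31, D)) = Add(-31, Mul(2, D)))
Function('I')(J) = Add(1, J, Pow(J, 2)) (Function('I')(J) = Add(Add(Pow(J, 2), Mul(1, J)), 1) = Add(Add(Pow(J, 2), J), 1) = Add(Add(J, Pow(J, 2)), 1) = Add(1, J, Pow(J, 2)))
Mul(Function('I')(1), Function('A')(140, 197)) = Mul(Add(1, 1, Pow(1, 2)), Add(-31, Mul(2, 140))) = Mul(Add(1, 1, 1), Add(-31, 280)) = Mul(3, 249) = 747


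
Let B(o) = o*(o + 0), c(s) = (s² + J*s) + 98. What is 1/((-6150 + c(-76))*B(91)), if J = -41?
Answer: 1/23518040 ≈ 4.2521e-8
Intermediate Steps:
c(s) = 98 + s² - 41*s (c(s) = (s² - 41*s) + 98 = 98 + s² - 41*s)
B(o) = o² (B(o) = o*o = o²)
1/((-6150 + c(-76))*B(91)) = 1/((-6150 + (98 + (-76)² - 41*(-76)))*(91²)) = 1/((-6150 + (98 + 5776 + 3116))*8281) = (1/8281)/(-6150 + 8990) = (1/8281)/2840 = (1/2840)*(1/8281) = 1/23518040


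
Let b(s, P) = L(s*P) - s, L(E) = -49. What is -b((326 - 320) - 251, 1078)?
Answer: -196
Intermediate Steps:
b(s, P) = -49 - s
-b((326 - 320) - 251, 1078) = -(-49 - ((326 - 320) - 251)) = -(-49 - (6 - 251)) = -(-49 - 1*(-245)) = -(-49 + 245) = -1*196 = -196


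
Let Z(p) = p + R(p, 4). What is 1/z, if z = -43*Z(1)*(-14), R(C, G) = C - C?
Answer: 1/602 ≈ 0.0016611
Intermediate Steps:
R(C, G) = 0
Z(p) = p (Z(p) = p + 0 = p)
z = 602 (z = -43*1*(-14) = -43*(-14) = 602)
1/z = 1/602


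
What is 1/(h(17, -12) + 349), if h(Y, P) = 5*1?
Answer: 1/354 ≈ 0.0028249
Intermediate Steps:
h(Y, P) = 5
1/(h(17, -12) + 349) = 1/(5 + 349) = 1/354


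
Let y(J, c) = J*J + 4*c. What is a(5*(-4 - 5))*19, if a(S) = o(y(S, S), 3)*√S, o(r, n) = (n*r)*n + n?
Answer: 946656*I*√5 ≈ 2.1168e+6*I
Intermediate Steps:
y(J, c) = J² + 4*c
o(r, n) = n + r*n² (o(r, n) = r*n² + n = n + r*n²)
a(S) = √S*(3 + 9*S² + 36*S) (a(S) = (3*(1 + 3*(S² + 4*S)))*√S = (3*(1 + (3*S² + 12*S)))*√S = (3*(1 + 3*S² + 12*S))*√S = (3 + 9*S² + 36*S)*√S = √S*(3 + 9*S² + 36*S))
a(5*(-4 - 5))*19 = (√(5*(-4 - 5))*(3 + 9*(5*(-4 - 5))² + 36*(5*(-4 - 5))))*19 = (√(5*(-9))*(3 + 9*(5*(-9))² + 36*(5*(-9))))*19 = (√(-45)*(3 + 9*(-45)² + 36*(-45)))*19 = ((3*I*√5)*(3 + 9*2025 - 1620))*19 = ((3*I*√5)*(3 + 18225 - 1620))*19 = ((3*I*√5)*16608)*19 = (49824*I*√5)*19 = 946656*I*√5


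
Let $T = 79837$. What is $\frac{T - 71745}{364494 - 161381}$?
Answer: $\frac{8092}{203113} \approx 0.03984$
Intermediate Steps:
$\frac{T - 71745}{364494 - 161381} = \frac{79837 - 71745}{364494 - 161381} = \frac{8092}{203113}$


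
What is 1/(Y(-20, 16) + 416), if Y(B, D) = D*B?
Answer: 1/96 ≈ 0.010417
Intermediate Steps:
Y(B, D) = B*D
1/(Y(-20, 16) + 416) = 1/(-20*16 + 416) = 1/(-320 + 416) = 1/96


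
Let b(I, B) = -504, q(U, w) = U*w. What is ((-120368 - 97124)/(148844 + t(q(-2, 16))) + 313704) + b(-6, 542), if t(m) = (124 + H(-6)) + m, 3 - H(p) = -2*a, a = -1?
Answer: 46646850908/148937 ≈ 3.1320e+5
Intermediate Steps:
H(p) = 1 (H(p) = 3 - (-2)*(-1) = 3 - 1*2 = 3 - 2 = 1)
t(m) = 125 + m (t(m) = (124 + 1) + m = 125 + m)
((-120368 - 97124)/(148844 + t(q(-2, 16))) + 313704) + b(-6, 542) = ((-120368 - 97124)/(148844 + (125 - 2*16)) + 313704) - 504 = (-217492/(148844 + (125 - 32)) + 313704) - 504 = (-217492/(148844 + 93) + 313704) - 504 = (-217492/148937 + 313704) - 504 = 46721915156/148937 - 504 = 46646850908/148937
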